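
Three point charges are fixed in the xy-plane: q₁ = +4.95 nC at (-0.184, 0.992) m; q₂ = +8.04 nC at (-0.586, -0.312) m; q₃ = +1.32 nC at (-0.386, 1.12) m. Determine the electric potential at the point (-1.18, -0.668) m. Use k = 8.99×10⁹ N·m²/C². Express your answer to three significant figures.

133 V

Electric potential is a scalar, so the contributions from each charge add algebraically: V = Σ kqᵢ/rᵢ.
Distances from the field point to each charge: r₁ = 1.94 m, r₂ = 0.693 m, r₃ = 1.96 m.
V = k[(4.95×10⁻⁹)/(1.94) + (8.04×10⁻⁹)/(0.693) + (1.32×10⁻⁹)/(1.96)] = 133 V.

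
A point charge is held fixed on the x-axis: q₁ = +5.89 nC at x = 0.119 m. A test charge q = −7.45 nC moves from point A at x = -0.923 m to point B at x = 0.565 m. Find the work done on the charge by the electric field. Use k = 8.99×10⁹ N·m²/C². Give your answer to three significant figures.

5.06×10⁻⁷ J

The work done by the electric force is W_field = −ΔU = −q(V_B − V_A) = q(V_A − V_B).
At A: distance to the source charge is 1.04 m; V_A = kq₁/r = 50.8 V.
At B: distance to the source charge is 0.446 m; V_B = kq₁/r = 119 V.
ΔV = V_B − V_A = 67.9 V.
W_field = −qΔV = −(-7.45×10⁻⁹ C)(67.9 V) = 5.06×10⁻⁷ J.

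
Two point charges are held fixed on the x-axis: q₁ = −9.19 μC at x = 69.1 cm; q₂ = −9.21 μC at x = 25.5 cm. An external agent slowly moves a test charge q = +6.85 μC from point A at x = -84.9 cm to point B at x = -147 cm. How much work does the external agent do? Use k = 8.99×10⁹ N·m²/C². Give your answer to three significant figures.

0.291 J

For quasistatic motion the external work equals the change in potential energy: W_ext = qΔV = q(V_B − V_A).
At A: distances to the source charges are 1.54 m, 1.10 m; V_A = Σ kqᵢ/rᵢ = -1.29×10⁵ V.
At B: distances to the source charges are 2.16 m, 1.73 m; V_B = Σ kqᵢ/rᵢ = -8.62×10⁴ V.
ΔV = V_B − V_A = 4.24×10⁴ V.
W_ext = qΔV = (6.85×10⁻⁶ C)(4.24×10⁴ V) = 0.291 J.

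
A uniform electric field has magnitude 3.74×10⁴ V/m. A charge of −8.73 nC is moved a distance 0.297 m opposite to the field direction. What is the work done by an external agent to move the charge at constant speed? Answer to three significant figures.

-9.70×10⁻⁵ J

The potential change for a displacement 0.297 m opposite to the field direction is ΔV = +Ed = 1.11×10⁴ V.
W_ext = qΔV = -9.70×10⁻⁵ J.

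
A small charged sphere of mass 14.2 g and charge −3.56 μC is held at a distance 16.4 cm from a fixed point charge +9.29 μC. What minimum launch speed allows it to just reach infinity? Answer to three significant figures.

To just escape, total mechanical energy must reach zero at infinity: ½mv²_min + U = 0, so ½mv²_min = −U = |kQq|/r.
|U| = |kQq|/r = (8.99×10⁹ N·m²/C²)(9.29×10⁻⁶)(3.56×10⁻⁶)/(0.164) = 1.81 J.
v_min = √(2|U|/m) = √(2·1.81/0.0142) = 16.0 m/s.

16.0 m/s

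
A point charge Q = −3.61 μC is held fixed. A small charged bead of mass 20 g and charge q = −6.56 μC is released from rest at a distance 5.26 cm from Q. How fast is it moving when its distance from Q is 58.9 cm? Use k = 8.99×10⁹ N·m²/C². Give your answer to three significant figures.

Only the electrostatic force acts, so mechanical energy is conserved: ½mv² = U₁ − U₂ = kQq(1/r₁ − 1/r₂).
U₁ − U₂ = (8.99×10⁹ N·m²/C²)(-3.61×10⁻⁶ C)(-6.56×10⁻⁶ C)(1/0.0526 − 1/0.589) = 3.69 J.
v = √(2·3.69/0.0200) = 19.2 m/s.

19.2 m/s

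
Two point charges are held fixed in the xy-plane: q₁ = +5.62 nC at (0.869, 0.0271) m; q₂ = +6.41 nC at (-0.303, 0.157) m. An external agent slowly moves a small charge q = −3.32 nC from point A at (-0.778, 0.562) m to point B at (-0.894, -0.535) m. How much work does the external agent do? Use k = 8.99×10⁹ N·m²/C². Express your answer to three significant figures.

For quasistatic motion the external work equals the change in potential energy: W_ext = qΔV = q(V_B − V_A).
At A: distances to the source charges are 1.73 m, 0.624 m; V_A = Σ kqᵢ/rᵢ = 121 V.
At B: distances to the source charges are 1.85 m, 0.910 m; V_B = Σ kqᵢ/rᵢ = 90.6 V.
ΔV = V_B − V_A = -30.9 V.
W_ext = qΔV = (-3.32×10⁻⁹ C)(-30.9 V) = 1.02×10⁻⁷ J.

1.02×10⁻⁷ J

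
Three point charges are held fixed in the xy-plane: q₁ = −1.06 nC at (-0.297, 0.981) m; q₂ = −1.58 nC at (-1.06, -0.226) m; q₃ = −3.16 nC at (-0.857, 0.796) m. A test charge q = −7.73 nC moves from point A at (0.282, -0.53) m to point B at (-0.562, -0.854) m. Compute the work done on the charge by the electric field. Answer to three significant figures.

-5.68×10⁻⁸ J

The work done by the electric force is W_field = −ΔU = −q(V_B − V_A) = q(V_A − V_B).
At A: distances to the source charges are 1.62 m, 1.38 m, 1.75 m; V_A = Σ kqᵢ/rᵢ = -32.5 V.
At B: distances to the source charges are 1.85 m, 0.801 m, 1.68 m; V_B = Σ kqᵢ/rᵢ = -39.8 V.
ΔV = V_B − V_A = -7.35 V.
W_field = −qΔV = −(-7.73×10⁻⁹ C)(-7.35 V) = -5.68×10⁻⁸ J.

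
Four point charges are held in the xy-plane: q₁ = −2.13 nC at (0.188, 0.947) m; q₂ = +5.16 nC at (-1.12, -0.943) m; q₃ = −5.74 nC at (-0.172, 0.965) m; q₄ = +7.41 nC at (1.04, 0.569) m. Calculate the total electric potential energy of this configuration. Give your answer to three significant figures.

-1.85×10⁻⁷ J

The work to assemble the configuration equals its total potential energy, U = Σ kqᵢqⱼ/rᵢⱼ over all pairs.
Pair separations: r₁₂ = 2.30 m, r₁₃ = 0.360 m, r₁₄ = 0.932 m, r₂₃ = 2.13 m, r₂₄ = 2.64 m, r₃₄ = 1.28 m.
Summing all 6 pair terms gives U = -1.85×10⁻⁷ J.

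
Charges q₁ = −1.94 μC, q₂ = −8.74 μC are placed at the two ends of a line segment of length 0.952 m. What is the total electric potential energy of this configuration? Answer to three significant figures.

0.160 J

The assembly work is the sum of pairwise potential energies, U = Σ_{i<j} kqᵢqⱼ/rᵢⱼ.
The separation is r = 0.952 m.
U = (0.160) = 0.160 J.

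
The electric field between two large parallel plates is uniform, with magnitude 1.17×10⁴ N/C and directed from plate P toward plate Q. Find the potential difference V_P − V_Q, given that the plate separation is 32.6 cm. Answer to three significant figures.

In a uniform field, potential decreases in the direction of E: ΔV = −E·d for a displacement d parallel to E.
Going from Q to P is a displacement of 32.6 cm opposite to the field, so V_P − V_Q = +Ed = 3810 V.

3810 V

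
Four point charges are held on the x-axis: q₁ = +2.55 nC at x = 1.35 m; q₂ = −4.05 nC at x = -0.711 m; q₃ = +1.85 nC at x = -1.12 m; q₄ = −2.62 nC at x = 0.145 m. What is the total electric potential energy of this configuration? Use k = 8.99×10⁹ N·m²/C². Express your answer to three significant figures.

The assembly work is the sum of pairwise potential energies, U = Σ_{i<j} kqᵢqⱼ/rᵢⱼ.
Pair separations: r₁₂ = 2.06 m, r₁₃ = 2.47 m, r₁₄ = 1.21 m, r₂₃ = 0.409 m, r₂₄ = 0.856 m, r₃₄ = 1.27 m.
Summing all 6 pair terms gives U = -1.65×10⁻⁷ J.

-1.65×10⁻⁷ J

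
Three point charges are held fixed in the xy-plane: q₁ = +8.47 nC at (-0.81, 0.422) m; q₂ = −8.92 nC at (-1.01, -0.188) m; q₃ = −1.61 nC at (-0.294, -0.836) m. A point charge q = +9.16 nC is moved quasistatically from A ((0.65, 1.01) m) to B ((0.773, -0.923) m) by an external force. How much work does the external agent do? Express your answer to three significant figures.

-1.89×10⁻⁷ J

For quasistatic motion the external work equals the change in potential energy: W_ext = qΔV = q(V_B − V_A).
At A: distances to the source charges are 1.57 m, 2.05 m, 2.07 m; V_A = Σ kqᵢ/rᵢ = 2.23 V.
At B: distances to the source charges are 2.08 m, 1.93 m, 1.07 m; V_B = Σ kqᵢ/rᵢ = -18.4 V.
ΔV = V_B − V_A = -20.7 V.
W_ext = qΔV = (9.16×10⁻⁹ C)(-20.7 V) = -1.89×10⁻⁷ J.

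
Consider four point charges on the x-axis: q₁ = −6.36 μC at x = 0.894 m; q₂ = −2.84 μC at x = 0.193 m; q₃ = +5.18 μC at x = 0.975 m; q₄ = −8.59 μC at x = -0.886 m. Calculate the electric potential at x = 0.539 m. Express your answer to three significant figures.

-1.82×10⁵ V

Electric potential is a scalar, so the contributions from each charge add algebraically: V = Σ kqᵢ/rᵢ.
Distances from the field point to each charge: r₁ = 0.355 m, r₂ = 0.346 m, r₃ = 0.436 m, r₄ = 1.43 m.
V = k[(-6.36×10⁻⁶)/(0.355) + (-2.84×10⁻⁶)/(0.346) + (5.18×10⁻⁶)/(0.436) + (-8.59×10⁻⁶)/(1.43)] = -1.82×10⁵ V.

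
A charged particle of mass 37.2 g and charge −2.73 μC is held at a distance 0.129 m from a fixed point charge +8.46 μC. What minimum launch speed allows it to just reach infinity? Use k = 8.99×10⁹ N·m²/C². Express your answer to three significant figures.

To just escape, total mechanical energy must reach zero at infinity: ½mv²_min + U = 0, so ½mv²_min = −U = |kQq|/r.
|U| = |kQq|/r = (8.99×10⁹ N·m²/C²)(8.46×10⁻⁶)(2.73×10⁻⁶)/(0.129) = 1.61 J.
v_min = √(2|U|/m) = √(2·1.61/0.0372) = 9.30 m/s.

9.30 m/s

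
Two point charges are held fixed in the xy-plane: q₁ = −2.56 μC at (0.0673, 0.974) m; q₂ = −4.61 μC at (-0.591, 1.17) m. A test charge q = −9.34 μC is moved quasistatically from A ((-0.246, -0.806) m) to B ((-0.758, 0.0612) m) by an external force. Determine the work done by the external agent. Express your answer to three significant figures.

For quasistatic motion the external work equals the change in potential energy: W_ext = qΔV = q(V_B − V_A).
At A: distances to the source charges are 1.81 m, 2.01 m; V_A = Σ kqᵢ/rᵢ = -3.34×10⁴ V.
At B: distances to the source charges are 1.23 m, 1.12 m; V_B = Σ kqᵢ/rᵢ = -5.57×10⁴ V.
ΔV = V_B − V_A = -2.23×10⁴ V.
W_ext = qΔV = (-9.34×10⁻⁶ C)(-2.23×10⁴ V) = 0.208 J.

0.208 J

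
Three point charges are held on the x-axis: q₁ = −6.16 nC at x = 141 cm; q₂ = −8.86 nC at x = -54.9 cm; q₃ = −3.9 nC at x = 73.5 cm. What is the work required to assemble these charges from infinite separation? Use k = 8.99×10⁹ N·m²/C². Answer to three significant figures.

8.12×10⁻⁷ J

The assembly work is the sum of pairwise potential energies, U = Σ_{i<j} kqᵢqⱼ/rᵢⱼ.
Pair separations: r₁₂ = 1.96 m, r₁₃ = 0.675 m, r₂₃ = 1.28 m.
U = (2.50×10⁻⁷) + (3.20×10⁻⁷) + (2.42×10⁻⁷) = 8.12×10⁻⁷ J.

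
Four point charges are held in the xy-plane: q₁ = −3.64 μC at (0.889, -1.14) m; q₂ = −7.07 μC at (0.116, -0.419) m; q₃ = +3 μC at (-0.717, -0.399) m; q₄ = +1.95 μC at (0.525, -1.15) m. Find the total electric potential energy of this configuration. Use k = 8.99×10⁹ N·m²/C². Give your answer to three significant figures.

The work to assemble the configuration equals its total potential energy, U = Σ kqᵢqⱼ/rᵢⱼ over all pairs.
Pair separations: r₁₂ = 1.06 m, r₁₃ = 1.77 m, r₁₄ = 0.364 m, r₂₃ = 0.833 m, r₂₄ = 0.838 m, r₃₄ = 1.45 m.
Summing all 6 pair terms gives U = -0.352 J.

-0.352 J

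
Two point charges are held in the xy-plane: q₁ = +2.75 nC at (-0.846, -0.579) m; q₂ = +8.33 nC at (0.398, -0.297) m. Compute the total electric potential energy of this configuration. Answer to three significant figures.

The assembly work is the sum of pairwise potential energies, U = Σ_{i<j} kqᵢqⱼ/rᵢⱼ.
Pair separations: r₁₂ = 1.28 m.
U = (1.61×10⁻⁷) = 1.61×10⁻⁷ J.

1.61×10⁻⁷ J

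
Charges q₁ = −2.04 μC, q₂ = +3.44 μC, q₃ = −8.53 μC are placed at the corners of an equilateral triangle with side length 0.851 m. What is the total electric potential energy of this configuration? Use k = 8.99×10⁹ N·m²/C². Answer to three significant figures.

The assembly work is the sum of pairwise potential energies, U = Σ_{i<j} kqᵢqⱼ/rᵢⱼ.
All three pair separations equal the side length, 0.851 m.
U = (-0.0741) + (0.184) + (-0.310) = -0.200 J.

-0.200 J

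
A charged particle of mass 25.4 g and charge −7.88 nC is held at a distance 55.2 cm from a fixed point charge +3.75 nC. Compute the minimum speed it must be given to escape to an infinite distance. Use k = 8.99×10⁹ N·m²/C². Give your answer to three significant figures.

To just escape, total mechanical energy must reach zero at infinity: ½mv²_min + U = 0, so ½mv²_min = −U = |kQq|/r.
|U| = |kQq|/r = (8.99×10⁹ N·m²/C²)(3.75×10⁻⁹)(7.88×10⁻⁹)/(0.552) = 4.81×10⁻⁷ J.
v_min = √(2|U|/m) = √(2·4.81×10⁻⁷/0.0254) = 6.16×10⁻³ m/s.

6.16×10⁻³ m/s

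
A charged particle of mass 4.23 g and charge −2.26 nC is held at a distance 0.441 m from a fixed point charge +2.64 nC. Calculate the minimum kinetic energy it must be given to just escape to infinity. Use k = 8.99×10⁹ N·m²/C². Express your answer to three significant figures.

1.22×10⁻⁷ J

To just escape, total mechanical energy must reach zero at infinity: ½mv²_min + U = 0, so ½mv²_min = −U = |kQq|/r.
|U| = |kQq|/r = (8.99×10⁹ N·m²/C²)(2.64×10⁻⁹)(2.26×10⁻⁹)/(0.441) = 1.22×10⁻⁷ J.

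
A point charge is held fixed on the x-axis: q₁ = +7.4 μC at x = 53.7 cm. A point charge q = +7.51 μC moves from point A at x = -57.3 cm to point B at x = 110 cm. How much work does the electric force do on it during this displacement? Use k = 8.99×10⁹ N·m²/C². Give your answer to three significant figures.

The work done by the electric force is W_field = −ΔU = −q(V_B − V_A) = q(V_A − V_B).
At A: distance to the source charge is 1.11 m; V_A = kq₁/r = 5.99×10⁴ V.
At B: distance to the source charge is 0.563 m; V_B = kq₁/r = 1.18×10⁵ V.
ΔV = V_B − V_A = 5.82×10⁴ V.
W_field = −qΔV = −(7.51×10⁻⁶ C)(5.82×10⁴ V) = -0.437 J.

-0.437 J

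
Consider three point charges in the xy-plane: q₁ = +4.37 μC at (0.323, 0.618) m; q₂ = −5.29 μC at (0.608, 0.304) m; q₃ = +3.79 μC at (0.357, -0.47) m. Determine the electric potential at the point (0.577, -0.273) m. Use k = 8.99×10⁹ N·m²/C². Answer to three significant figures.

7.55×10⁴ V

Electric potential is a scalar, so the contributions from each charge add algebraically: V = Σ kqᵢ/rᵢ.
Distances from the field point to each charge: r₁ = 0.926 m, r₂ = 0.578 m, r₃ = 0.295 m.
V = k[(4.37×10⁻⁶)/(0.926) + (-5.29×10⁻⁶)/(0.578) + (3.79×10⁻⁶)/(0.295)] = 7.55×10⁴ V.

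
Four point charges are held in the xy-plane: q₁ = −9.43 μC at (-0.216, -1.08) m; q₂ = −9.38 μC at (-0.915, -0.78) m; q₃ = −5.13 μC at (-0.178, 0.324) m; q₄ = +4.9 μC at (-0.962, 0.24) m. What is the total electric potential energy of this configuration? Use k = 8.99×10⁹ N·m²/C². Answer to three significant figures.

The work to assemble the configuration equals its total potential energy, U = Σ kqᵢqⱼ/rᵢⱼ over all pairs.
Pair separations: r₁₂ = 0.761 m, r₁₃ = 1.40 m, r₁₄ = 1.52 m, r₂₃ = 1.33 m, r₂₄ = 1.02 m, r₃₄ = 0.788 m.
Summing all 6 pair terms gives U = 0.716 J.

0.716 J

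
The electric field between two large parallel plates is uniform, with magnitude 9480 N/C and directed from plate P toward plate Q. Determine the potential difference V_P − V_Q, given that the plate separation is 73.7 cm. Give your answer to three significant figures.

6990 V

In a uniform field, potential decreases in the direction of E: ΔV = −E·d for a displacement d parallel to E.
Going from Q to P is a displacement of 73.7 cm opposite to the field, so V_P − V_Q = +Ed = 6990 V.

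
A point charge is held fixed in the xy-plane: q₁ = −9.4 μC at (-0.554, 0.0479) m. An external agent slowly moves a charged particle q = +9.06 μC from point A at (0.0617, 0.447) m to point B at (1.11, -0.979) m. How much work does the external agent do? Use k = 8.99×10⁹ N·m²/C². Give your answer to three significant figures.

For quasistatic motion the external work equals the change in potential energy: W_ext = qΔV = q(V_B − V_A).
At A: distance to the source charge is 0.734 m; V_A = kq₁/r = -1.15×10⁵ V.
At B: distance to the source charge is 1.96 m; V_B = kq₁/r = -4.32×10⁴ V.
ΔV = V_B − V_A = 7.20×10⁴ V.
W_ext = qΔV = (9.06×10⁻⁶ C)(7.20×10⁴ V) = 0.652 J.

0.652 J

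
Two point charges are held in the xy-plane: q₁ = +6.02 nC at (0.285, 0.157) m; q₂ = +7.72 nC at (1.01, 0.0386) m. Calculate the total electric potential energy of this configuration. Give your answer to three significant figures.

5.69×10⁻⁷ J

The work to assemble the configuration equals its total potential energy, U = Σ kqᵢqⱼ/rᵢⱼ over all pairs.
Pair separations: r₁₂ = 0.735 m.
U = (5.69×10⁻⁷) = 5.69×10⁻⁷ J.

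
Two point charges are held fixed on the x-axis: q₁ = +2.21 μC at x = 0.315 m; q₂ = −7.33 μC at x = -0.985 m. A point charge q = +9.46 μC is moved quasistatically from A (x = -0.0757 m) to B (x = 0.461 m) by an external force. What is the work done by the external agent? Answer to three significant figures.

1.06 J

For quasistatic motion the external work equals the change in potential energy: W_ext = qΔV = q(V_B − V_A).
At A: distances to the source charges are 0.391 m, 0.909 m; V_A = Σ kqᵢ/rᵢ = -2.16×10⁴ V.
At B: distances to the source charges are 0.146 m, 1.45 m; V_B = Σ kqᵢ/rᵢ = 9.05×10⁴ V.
ΔV = V_B − V_A = 1.12×10⁵ V.
W_ext = qΔV = (9.46×10⁻⁶ C)(1.12×10⁵ V) = 1.06 J.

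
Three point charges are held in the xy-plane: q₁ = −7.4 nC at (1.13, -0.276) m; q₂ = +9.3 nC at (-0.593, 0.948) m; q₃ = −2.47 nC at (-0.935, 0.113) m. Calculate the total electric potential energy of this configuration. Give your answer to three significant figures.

-4.43×10⁻⁷ J

The work to assemble the configuration equals its total potential energy, U = Σ kqᵢqⱼ/rᵢⱼ over all pairs.
Pair separations: r₁₂ = 2.11 m, r₁₃ = 2.10 m, r₂₃ = 0.902 m.
U = (-2.93×10⁻⁷) + (7.82×10⁻⁸) + (-2.29×10⁻⁷) = -4.43×10⁻⁷ J.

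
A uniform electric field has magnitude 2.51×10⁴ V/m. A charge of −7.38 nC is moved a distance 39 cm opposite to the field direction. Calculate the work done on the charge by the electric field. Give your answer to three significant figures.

7.22×10⁻⁵ J

The potential change for a displacement 39 cm opposite to the field direction is ΔV = +Ed = 9790 V.
W_field = −qΔV = 7.22×10⁻⁵ J.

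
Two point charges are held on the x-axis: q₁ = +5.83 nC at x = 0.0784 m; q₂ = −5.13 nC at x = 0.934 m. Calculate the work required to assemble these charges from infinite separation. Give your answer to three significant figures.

-3.14×10⁻⁷ J

The assembly work is the sum of pairwise potential energies, U = Σ_{i<j} kqᵢqⱼ/rᵢⱼ.
Pair separations: r₁₂ = 0.856 m.
U = (-3.14×10⁻⁷) = -3.14×10⁻⁷ J.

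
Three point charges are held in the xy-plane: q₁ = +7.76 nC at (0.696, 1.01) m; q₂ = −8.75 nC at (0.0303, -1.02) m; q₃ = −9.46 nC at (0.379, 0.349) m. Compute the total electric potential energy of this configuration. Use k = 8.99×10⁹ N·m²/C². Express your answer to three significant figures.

-6.59×10⁻⁷ J

The work to assemble the configuration equals its total potential energy, U = Σ kqᵢqⱼ/rᵢⱼ over all pairs.
Pair separations: r₁₂ = 2.14 m, r₁₃ = 0.733 m, r₂₃ = 1.41 m.
U = (-2.86×10⁻⁷) + (-9.00×10⁻⁷) + (5.27×10⁻⁷) = -6.59×10⁻⁷ J.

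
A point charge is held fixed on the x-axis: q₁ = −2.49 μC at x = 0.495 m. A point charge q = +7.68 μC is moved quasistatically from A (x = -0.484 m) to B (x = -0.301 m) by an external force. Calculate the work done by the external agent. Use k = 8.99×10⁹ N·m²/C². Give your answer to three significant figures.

For quasistatic motion the external work equals the change in potential energy: W_ext = qΔV = q(V_B − V_A).
At A: distance to the source charge is 0.979 m; V_A = kq₁/r = -2.29×10⁴ V.
At B: distance to the source charge is 0.796 m; V_B = kq₁/r = -2.81×10⁴ V.
ΔV = V_B − V_A = -5260 V.
W_ext = qΔV = (7.68×10⁻⁶ C)(-5260 V) = -0.0404 J.

-0.0404 J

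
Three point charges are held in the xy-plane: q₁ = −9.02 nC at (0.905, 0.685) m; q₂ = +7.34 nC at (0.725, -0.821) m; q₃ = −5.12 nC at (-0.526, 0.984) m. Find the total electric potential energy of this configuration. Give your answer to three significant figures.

The assembly work is the sum of pairwise potential energies, U = Σ_{i<j} kqᵢqⱼ/rᵢⱼ.
Pair separations: r₁₂ = 1.52 m, r₁₃ = 1.46 m, r₂₃ = 2.20 m.
U = (-3.92×10⁻⁷) + (2.84×10⁻⁷) + (-1.54×10⁻⁷) = -2.62×10⁻⁷ J.

-2.62×10⁻⁷ J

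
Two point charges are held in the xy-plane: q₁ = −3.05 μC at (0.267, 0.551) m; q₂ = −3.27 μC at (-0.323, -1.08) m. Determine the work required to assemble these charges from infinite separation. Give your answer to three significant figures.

The assembly work is the sum of pairwise potential energies, U = Σ_{i<j} kqᵢqⱼ/rᵢⱼ.
Pair separations: r₁₂ = 1.73 m.
U = (0.0517) = 0.0517 J.

0.0517 J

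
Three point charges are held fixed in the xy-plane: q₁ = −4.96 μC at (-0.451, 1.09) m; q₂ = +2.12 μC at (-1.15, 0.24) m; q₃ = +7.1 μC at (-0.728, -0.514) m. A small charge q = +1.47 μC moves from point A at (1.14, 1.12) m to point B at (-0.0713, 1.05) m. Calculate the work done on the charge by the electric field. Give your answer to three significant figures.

The work done by the electric force is W_field = −ΔU = −q(V_B − V_A) = q(V_A − V_B).
At A: distances to the source charges are 1.59 m, 2.45 m, 2.48 m; V_A = Σ kqᵢ/rᵢ = 5470 V.
At B: distances to the source charges are 0.382 m, 1.35 m, 1.70 m; V_B = Σ kqᵢ/rᵢ = -6.50×10⁴ V.
ΔV = V_B − V_A = -7.05×10⁴ V.
W_field = −qΔV = −(1.47×10⁻⁶ C)(-7.05×10⁴ V) = 0.104 J.

0.104 J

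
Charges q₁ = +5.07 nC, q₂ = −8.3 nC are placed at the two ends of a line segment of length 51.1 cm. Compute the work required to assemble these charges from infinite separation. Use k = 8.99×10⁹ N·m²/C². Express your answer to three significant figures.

-7.40×10⁻⁷ J

The work to assemble the configuration equals its total potential energy, U = Σ kqᵢqⱼ/rᵢⱼ over all pairs.
The separation is r = 0.511 m.
U = (-7.40×10⁻⁷) = -7.40×10⁻⁷ J.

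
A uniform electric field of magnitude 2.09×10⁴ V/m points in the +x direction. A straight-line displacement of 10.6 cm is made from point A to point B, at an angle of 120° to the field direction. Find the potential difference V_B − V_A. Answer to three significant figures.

1110 V

Only the component of displacement along E changes the potential: ΔV = −E·d·cosθ.
ΔV = −(2.09×10⁴ V/m)(0.106 m)cos120° = 1110 V.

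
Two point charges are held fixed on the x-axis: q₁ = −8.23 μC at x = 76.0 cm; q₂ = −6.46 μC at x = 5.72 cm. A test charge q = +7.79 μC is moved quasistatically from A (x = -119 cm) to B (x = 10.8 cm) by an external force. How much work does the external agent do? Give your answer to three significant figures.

For quasistatic motion the external work equals the change in potential energy: W_ext = qΔV = q(V_B − V_A).
At A: distances to the source charges are 1.95 m, 1.25 m; V_A = Σ kqᵢ/rᵢ = -8.45×10⁴ V.
At B: distances to the source charges are 0.652 m, 0.0508 m; V_B = Σ kqᵢ/rᵢ = -1.26×10⁶ V.
ΔV = V_B − V_A = -1.17×10⁶ V.
W_ext = qΔV = (7.79×10⁻⁶ C)(-1.17×10⁶ V) = -9.13 J.

-9.13 J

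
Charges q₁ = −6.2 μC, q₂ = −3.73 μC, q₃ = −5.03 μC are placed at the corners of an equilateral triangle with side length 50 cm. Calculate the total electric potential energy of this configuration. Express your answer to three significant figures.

1.31 J

The work to assemble the configuration equals its total potential energy, U = Σ kqᵢqⱼ/rᵢⱼ over all pairs.
All three pair separations equal the side length, 0.500 m.
U = (0.416) + (0.561) + (0.337) = 1.31 J.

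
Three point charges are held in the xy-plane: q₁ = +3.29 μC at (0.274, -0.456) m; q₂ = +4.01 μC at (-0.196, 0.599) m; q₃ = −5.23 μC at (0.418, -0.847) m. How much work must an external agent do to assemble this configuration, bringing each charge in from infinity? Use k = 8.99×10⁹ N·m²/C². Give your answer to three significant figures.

-0.389 J

The work to assemble the configuration equals its total potential energy, U = Σ kqᵢqⱼ/rᵢⱼ over all pairs.
Pair separations: r₁₂ = 1.15 m, r₁₃ = 0.417 m, r₂₃ = 1.57 m.
U = (0.103) + (-0.371) + (-0.120) = -0.389 J.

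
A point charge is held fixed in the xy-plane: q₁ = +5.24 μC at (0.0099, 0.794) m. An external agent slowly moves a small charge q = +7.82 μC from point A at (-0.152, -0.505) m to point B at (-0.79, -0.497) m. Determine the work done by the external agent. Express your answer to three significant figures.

-0.0389 J

For quasistatic motion the external work equals the change in potential energy: W_ext = qΔV = q(V_B − V_A).
At A: distance to the source charge is 1.31 m; V_A = kq₁/r = 3.60×10⁴ V.
At B: distance to the source charge is 1.52 m; V_B = kq₁/r = 3.10×10⁴ V.
ΔV = V_B − V_A = -4970 V.
W_ext = qΔV = (7.82×10⁻⁶ C)(-4970 V) = -0.0389 J.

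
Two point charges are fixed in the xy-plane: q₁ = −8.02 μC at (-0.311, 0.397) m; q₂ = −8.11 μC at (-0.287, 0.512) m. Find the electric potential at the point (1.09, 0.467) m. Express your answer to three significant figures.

Electric potential is a scalar, so the contributions from each charge add algebraically: V = Σ kqᵢ/rᵢ.
Distances from the field point to each charge: r₁ = 1.40 m, r₂ = 1.38 m.
V = k[(-8.02×10⁻⁶)/(1.40) + (-8.11×10⁻⁶)/(1.38)] = -1.04×10⁵ V.

-1.04×10⁵ V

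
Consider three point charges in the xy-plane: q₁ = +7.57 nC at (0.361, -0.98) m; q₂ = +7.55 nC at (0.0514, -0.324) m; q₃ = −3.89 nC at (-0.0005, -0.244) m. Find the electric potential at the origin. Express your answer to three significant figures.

Electric potential is a scalar, so the contributions from each charge add algebraically: V = Σ kqᵢ/rᵢ.
Distances from the field point to each charge: r₁ = 1.04 m, r₂ = 0.328 m, r₃ = 0.244 m.
V = k[(7.57×10⁻⁹)/(1.04) + (7.55×10⁻⁹)/(0.328) + (-3.89×10⁻⁹)/(0.244)] = 129 V.

129 V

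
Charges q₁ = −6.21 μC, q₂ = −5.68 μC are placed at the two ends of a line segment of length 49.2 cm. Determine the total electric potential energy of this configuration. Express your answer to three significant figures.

The assembly work is the sum of pairwise potential energies, U = Σ_{i<j} kqᵢqⱼ/rᵢⱼ.
The separation is r = 0.492 m.
U = (0.645) = 0.645 J.

0.645 J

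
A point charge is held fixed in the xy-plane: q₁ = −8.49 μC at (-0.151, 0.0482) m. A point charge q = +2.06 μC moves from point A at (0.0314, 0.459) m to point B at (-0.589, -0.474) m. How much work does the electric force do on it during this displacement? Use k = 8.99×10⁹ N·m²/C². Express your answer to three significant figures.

The work done by the electric force is W_field = −ΔU = −q(V_B − V_A) = q(V_A − V_B).
At A: distance to the source charge is 0.449 m; V_A = kq₁/r = -1.70×10⁵ V.
At B: distance to the source charge is 0.682 m; V_B = kq₁/r = -1.12×10⁵ V.
ΔV = V_B − V_A = 5.78×10⁴ V.
W_field = −qΔV = −(2.06×10⁻⁶ C)(5.78×10⁴ V) = -0.119 J.

-0.119 J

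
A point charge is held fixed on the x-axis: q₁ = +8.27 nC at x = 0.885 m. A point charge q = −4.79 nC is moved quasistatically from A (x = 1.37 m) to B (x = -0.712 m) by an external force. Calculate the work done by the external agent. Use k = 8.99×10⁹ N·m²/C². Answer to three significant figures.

For quasistatic motion the external work equals the change in potential energy: W_ext = qΔV = q(V_B − V_A).
At A: distance to the source charge is 0.485 m; V_A = kq₁/r = 153 V.
At B: distance to the source charge is 1.60 m; V_B = kq₁/r = 46.6 V.
ΔV = V_B − V_A = -107 V.
W_ext = qΔV = (-4.79×10⁻⁹ C)(-107 V) = 5.11×10⁻⁷ J.

5.11×10⁻⁷ J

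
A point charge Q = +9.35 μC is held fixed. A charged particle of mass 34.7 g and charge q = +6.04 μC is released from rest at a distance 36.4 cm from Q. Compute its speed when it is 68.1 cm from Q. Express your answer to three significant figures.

6.12 m/s

Only the electrostatic force acts, so mechanical energy is conserved: ½mv² = U₁ − U₂ = kQq(1/r₁ − 1/r₂).
U₁ − U₂ = (8.99×10⁹ N·m²/C²)(9.35×10⁻⁶ C)(6.04×10⁻⁶ C)(1/0.364 − 1/0.681) = 0.649 J.
v = √(2·0.649/0.0347) = 6.12 m/s.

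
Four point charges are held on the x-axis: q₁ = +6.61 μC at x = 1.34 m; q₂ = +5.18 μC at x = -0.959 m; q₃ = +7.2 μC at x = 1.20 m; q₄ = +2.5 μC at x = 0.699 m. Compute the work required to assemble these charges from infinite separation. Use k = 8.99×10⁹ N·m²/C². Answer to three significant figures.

3.97 J

The assembly work is the sum of pairwise potential energies, U = Σ_{i<j} kqᵢqⱼ/rᵢⱼ.
Pair separations: r₁₂ = 2.30 m, r₁₃ = 0.140 m, r₁₄ = 0.641 m, r₂₃ = 2.16 m, r₂₄ = 1.66 m, r₃₄ = 0.501 m.
Summing all 6 pair terms gives U = 3.97 J.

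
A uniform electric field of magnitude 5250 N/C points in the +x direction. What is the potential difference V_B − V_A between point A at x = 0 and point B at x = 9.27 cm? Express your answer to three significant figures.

-487 V

In a uniform field, potential decreases in the direction of E: V_B − V_A = −E·Δx.
V_B − V_A = −(5250 V/m)(0.0927 m) = -487 V.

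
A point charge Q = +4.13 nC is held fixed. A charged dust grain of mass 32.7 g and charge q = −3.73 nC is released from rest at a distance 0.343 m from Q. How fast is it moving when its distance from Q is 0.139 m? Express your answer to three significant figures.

Only the electrostatic force acts, so mechanical energy is conserved: ½mv² = U₁ − U₂ = kQq(1/r₁ − 1/r₂).
U₁ − U₂ = (8.99×10⁹ N·m²/C²)(4.13×10⁻⁹ C)(-3.73×10⁻⁹ C)(1/0.343 − 1/0.139) = 5.93×10⁻⁷ J.
v = √(2·5.93×10⁻⁷/0.0327) = 6.02×10⁻³ m/s.

6.02×10⁻³ m/s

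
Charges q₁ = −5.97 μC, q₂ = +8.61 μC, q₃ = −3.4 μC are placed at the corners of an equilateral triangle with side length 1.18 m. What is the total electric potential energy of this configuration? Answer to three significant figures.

-0.460 J

The assembly work is the sum of pairwise potential energies, U = Σ_{i<j} kqᵢqⱼ/rᵢⱼ.
All three pair separations equal the side length, 1.18 m.
U = (-0.392) + (0.155) + (-0.223) = -0.460 J.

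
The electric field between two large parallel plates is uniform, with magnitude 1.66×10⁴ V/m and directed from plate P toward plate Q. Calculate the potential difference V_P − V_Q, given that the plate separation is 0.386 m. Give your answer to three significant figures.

In a uniform field, potential decreases in the direction of E: ΔV = −E·d for a displacement d parallel to E.
Going from Q to P is a displacement of 0.386 m opposite to the field, so V_P − V_Q = +Ed = 6410 V.

6410 V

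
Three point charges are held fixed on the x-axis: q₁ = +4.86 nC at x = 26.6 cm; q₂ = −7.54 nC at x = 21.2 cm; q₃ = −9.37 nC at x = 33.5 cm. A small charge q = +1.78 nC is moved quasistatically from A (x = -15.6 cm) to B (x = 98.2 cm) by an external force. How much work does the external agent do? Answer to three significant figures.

For quasistatic motion the external work equals the change in potential energy: W_ext = qΔV = q(V_B − V_A).
At A: distances to the source charges are 0.422 m, 0.368 m, 0.491 m; V_A = Σ kqᵢ/rᵢ = -252 V.
At B: distances to the source charges are 0.716 m, 0.770 m, 0.647 m; V_B = Σ kqᵢ/rᵢ = -157 V.
ΔV = V_B − V_A = 95.0 V.
W_ext = qΔV = (1.78×10⁻⁹ C)(95.0 V) = 1.69×10⁻⁷ J.

1.69×10⁻⁷ J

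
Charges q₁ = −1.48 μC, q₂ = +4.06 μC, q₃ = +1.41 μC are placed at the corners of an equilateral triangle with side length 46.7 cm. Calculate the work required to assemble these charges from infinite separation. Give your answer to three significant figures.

-0.0456 J

The work to assemble the configuration equals its total potential energy, U = Σ kqᵢqⱼ/rᵢⱼ over all pairs.
All three pair separations equal the side length, 0.467 m.
U = (-0.116) + (-0.0402) + (0.110) = -0.0456 J.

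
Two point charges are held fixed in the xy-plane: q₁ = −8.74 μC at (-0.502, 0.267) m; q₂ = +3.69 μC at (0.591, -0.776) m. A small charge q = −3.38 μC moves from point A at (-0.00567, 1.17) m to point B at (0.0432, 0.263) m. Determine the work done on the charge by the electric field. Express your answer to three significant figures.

The work done by the electric force is W_field = −ΔU = −q(V_B − V_A) = q(V_A − V_B).
At A: distances to the source charges are 1.03 m, 2.04 m; V_A = Σ kqᵢ/rᵢ = -6.00×10⁴ V.
At B: distances to the source charges are 0.545 m, 1.17 m; V_B = Σ kqᵢ/rᵢ = -1.16×10⁵ V.
ΔV = V_B − V_A = -5.59×10⁴ V.
W_field = −qΔV = −(-3.38×10⁻⁶ C)(-5.59×10⁴ V) = -0.189 J.

-0.189 J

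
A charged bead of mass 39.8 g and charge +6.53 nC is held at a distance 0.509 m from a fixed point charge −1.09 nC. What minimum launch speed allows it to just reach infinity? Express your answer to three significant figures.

2.51×10⁻³ m/s

To just escape, total mechanical energy must reach zero at infinity: ½mv²_min + U = 0, so ½mv²_min = −U = |kQq|/r.
|U| = |kQq|/r = (8.99×10⁹ N·m²/C²)(1.09×10⁻⁹)(6.53×10⁻⁹)/(0.509) = 1.26×10⁻⁷ J.
v_min = √(2|U|/m) = √(2·1.26×10⁻⁷/0.0398) = 2.51×10⁻³ m/s.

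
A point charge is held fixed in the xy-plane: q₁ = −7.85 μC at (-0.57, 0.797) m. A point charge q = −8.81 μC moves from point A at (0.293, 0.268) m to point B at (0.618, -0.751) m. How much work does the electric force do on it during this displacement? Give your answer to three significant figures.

0.296 J

The work done by the electric force is W_field = −ΔU = −q(V_B − V_A) = q(V_A − V_B).
At A: distance to the source charge is 1.01 m; V_A = kq₁/r = -6.97×10⁴ V.
At B: distance to the source charge is 1.95 m; V_B = kq₁/r = -3.62×10⁴ V.
ΔV = V_B − V_A = 3.36×10⁴ V.
W_field = −qΔV = −(-8.81×10⁻⁶ C)(3.36×10⁴ V) = 0.296 J.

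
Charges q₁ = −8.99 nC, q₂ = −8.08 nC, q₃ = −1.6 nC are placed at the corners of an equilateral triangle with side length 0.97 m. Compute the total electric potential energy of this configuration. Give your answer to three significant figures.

9.26×10⁻⁷ J

The work to assemble the configuration equals its total potential energy, U = Σ kqᵢqⱼ/rᵢⱼ over all pairs.
All three pair separations equal the side length, 0.970 m.
U = (6.73×10⁻⁷) + (1.33×10⁻⁷) + (1.20×10⁻⁷) = 9.26×10⁻⁷ J.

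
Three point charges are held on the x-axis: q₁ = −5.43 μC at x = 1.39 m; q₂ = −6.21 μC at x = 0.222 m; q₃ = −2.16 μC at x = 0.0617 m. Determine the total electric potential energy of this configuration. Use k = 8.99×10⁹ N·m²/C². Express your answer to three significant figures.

The assembly work is the sum of pairwise potential energies, U = Σ_{i<j} kqᵢqⱼ/rᵢⱼ.
Pair separations: r₁₂ = 1.17 m, r₁₃ = 1.33 m, r₂₃ = 0.160 m.
U = (0.260) + (0.0794) + (0.752) = 1.09 J.

1.09 J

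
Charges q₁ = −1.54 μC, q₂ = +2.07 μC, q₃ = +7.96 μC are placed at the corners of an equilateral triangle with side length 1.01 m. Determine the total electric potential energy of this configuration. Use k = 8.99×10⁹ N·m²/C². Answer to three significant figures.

The assembly work is the sum of pairwise potential energies, U = Σ_{i<j} kqᵢqⱼ/rᵢⱼ.
All three pair separations equal the side length, 1.01 m.
U = (-0.0284) + (-0.109) + (0.147) = 9.18×10⁻³ J.

9.18×10⁻³ J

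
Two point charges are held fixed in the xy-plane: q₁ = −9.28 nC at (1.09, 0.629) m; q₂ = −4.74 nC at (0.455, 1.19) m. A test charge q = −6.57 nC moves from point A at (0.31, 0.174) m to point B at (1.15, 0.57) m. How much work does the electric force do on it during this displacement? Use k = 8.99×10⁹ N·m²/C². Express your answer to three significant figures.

The work done by the electric force is W_field = −ΔU = −q(V_B − V_A) = q(V_A − V_B).
At A: distances to the source charges are 0.903 m, 1.03 m; V_A = Σ kqᵢ/rᵢ = -134 V.
At B: distances to the source charges are 0.0841 m, 0.931 m; V_B = Σ kqᵢ/rᵢ = -1040 V.
ΔV = V_B − V_A = -903 V.
W_field = −qΔV = −(-6.57×10⁻⁹ C)(-903 V) = -5.93×10⁻⁶ J.

-5.93×10⁻⁶ J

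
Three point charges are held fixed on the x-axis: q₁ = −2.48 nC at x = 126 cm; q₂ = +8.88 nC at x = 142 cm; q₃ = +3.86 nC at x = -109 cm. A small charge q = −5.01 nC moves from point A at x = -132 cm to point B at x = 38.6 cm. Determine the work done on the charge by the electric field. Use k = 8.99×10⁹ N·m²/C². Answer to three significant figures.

-4.82×10⁻⁷ J

The work done by the electric force is W_field = −ΔU = −q(V_B − V_A) = q(V_A − V_B).
At A: distances to the source charges are 2.58 m, 2.74 m, 0.230 m; V_A = Σ kqᵢ/rᵢ = 171 V.
At B: distances to the source charges are 0.874 m, 1.03 m, 1.48 m; V_B = Σ kqᵢ/rᵢ = 75.2 V.
ΔV = V_B − V_A = -96.2 V.
W_field = −qΔV = −(-5.01×10⁻⁹ C)(-96.2 V) = -4.82×10⁻⁷ J.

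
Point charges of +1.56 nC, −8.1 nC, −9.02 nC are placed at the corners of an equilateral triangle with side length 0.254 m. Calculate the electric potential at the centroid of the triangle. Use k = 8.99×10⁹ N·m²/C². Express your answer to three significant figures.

-954 V

The total potential is the scalar sum of each charge's contribution, V = Σ kqᵢ/rᵢ.
The distance from each vertex to the centroid is a/√3 = 0.147 m.
V = k[(1.56×10⁻⁹)/(0.147) + (-8.10×10⁻⁹)/(0.147) + (-9.02×10⁻⁹)/(0.147)] = -954 V.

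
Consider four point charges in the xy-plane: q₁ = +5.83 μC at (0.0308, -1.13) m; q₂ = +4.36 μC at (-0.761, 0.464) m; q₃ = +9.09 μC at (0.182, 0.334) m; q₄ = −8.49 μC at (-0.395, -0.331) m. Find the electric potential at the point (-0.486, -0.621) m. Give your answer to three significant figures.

The total potential is the scalar sum of each charge's contribution, V = Σ kqᵢ/rᵢ.
Distances from the field point to each charge: r₁ = 0.725 m, r₂ = 1.12 m, r₃ = 1.17 m, r₄ = 0.304 m.
V = k[(5.83×10⁻⁶)/(0.725) + (4.36×10⁻⁶)/(1.12) + (9.09×10⁻⁶)/(1.17) + (-8.49×10⁻⁶)/(0.304)] = -7.37×10⁴ V.

-7.37×10⁴ V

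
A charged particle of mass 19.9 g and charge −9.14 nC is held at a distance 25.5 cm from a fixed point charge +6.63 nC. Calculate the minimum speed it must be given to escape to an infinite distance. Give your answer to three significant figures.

To just escape, total mechanical energy must reach zero at infinity: ½mv²_min + U = 0, so ½mv²_min = −U = |kQq|/r.
|U| = |kQq|/r = (8.99×10⁹ N·m²/C²)(6.63×10⁻⁹)(9.14×10⁻⁹)/(0.255) = 2.14×10⁻⁶ J.
v_min = √(2|U|/m) = √(2·2.14×10⁻⁶/0.0199) = 0.0147 m/s.

0.0147 m/s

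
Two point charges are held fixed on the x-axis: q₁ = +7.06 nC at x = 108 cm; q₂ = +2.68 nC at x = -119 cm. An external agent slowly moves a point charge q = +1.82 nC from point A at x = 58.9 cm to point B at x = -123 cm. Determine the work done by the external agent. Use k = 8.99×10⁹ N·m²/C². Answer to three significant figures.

8.86×10⁻⁷ J

For quasistatic motion the external work equals the change in potential energy: W_ext = qΔV = q(V_B − V_A).
At A: distances to the source charges are 0.491 m, 1.78 m; V_A = Σ kqᵢ/rᵢ = 143 V.
At B: distances to the source charges are 2.31 m, 0.0400 m; V_B = Σ kqᵢ/rᵢ = 630 V.
ΔV = V_B − V_A = 487 V.
W_ext = qΔV = (1.82×10⁻⁹ C)(487 V) = 8.86×10⁻⁷ J.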